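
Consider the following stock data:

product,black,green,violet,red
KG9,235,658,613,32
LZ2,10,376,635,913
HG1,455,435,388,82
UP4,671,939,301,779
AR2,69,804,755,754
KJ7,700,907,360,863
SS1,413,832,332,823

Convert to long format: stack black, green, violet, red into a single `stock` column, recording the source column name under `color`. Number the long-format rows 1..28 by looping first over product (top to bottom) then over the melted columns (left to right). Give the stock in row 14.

939

28 rows total (7 × 4). Row 14: index ⌊(14-1)/4⌋ = 3 into product → UP4; (14-1) mod 4 = 1 into the melted columns → green.
So row 14 is (UP4, green, 939); stock = 939.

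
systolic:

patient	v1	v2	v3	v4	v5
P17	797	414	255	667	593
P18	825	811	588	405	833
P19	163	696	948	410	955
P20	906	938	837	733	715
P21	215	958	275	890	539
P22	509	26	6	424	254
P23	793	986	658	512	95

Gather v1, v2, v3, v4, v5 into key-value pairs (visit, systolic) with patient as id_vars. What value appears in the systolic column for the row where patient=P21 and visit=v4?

890

Unpivoting turns each (patient, wide-column) pair into one long row.
The wide cell at row P21, column v4 holds 890, so the long row (P21, v4) has systolic=890.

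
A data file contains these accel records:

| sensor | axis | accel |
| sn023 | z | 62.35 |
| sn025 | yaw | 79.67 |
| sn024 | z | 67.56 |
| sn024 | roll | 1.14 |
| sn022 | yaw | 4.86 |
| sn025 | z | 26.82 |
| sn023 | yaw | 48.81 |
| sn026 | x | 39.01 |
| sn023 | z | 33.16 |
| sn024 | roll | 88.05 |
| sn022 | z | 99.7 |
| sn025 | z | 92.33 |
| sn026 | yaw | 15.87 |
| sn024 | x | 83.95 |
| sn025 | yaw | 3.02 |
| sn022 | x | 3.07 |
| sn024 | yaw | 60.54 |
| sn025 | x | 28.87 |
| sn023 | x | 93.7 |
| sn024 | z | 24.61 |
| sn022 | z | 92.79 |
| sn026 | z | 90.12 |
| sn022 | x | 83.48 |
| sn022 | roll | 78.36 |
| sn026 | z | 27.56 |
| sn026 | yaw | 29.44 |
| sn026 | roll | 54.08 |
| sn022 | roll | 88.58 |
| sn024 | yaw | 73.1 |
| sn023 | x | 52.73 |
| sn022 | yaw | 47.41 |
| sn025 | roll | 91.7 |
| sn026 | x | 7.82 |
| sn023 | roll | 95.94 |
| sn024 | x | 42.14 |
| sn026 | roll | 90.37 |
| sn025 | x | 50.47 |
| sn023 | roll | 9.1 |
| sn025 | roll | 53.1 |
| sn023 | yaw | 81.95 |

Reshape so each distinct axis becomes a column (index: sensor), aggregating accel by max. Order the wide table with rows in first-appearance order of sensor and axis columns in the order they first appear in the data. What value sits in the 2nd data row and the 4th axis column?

With rows in first-appearance order of sensor, row 2 is sensor=sn025. axis columns in first-appearance order: z, yaw, roll, x; column 4 is x.
Long rows with sensor=sn025, axis=x: max(28.87, 50.47) = 50.47.

50.47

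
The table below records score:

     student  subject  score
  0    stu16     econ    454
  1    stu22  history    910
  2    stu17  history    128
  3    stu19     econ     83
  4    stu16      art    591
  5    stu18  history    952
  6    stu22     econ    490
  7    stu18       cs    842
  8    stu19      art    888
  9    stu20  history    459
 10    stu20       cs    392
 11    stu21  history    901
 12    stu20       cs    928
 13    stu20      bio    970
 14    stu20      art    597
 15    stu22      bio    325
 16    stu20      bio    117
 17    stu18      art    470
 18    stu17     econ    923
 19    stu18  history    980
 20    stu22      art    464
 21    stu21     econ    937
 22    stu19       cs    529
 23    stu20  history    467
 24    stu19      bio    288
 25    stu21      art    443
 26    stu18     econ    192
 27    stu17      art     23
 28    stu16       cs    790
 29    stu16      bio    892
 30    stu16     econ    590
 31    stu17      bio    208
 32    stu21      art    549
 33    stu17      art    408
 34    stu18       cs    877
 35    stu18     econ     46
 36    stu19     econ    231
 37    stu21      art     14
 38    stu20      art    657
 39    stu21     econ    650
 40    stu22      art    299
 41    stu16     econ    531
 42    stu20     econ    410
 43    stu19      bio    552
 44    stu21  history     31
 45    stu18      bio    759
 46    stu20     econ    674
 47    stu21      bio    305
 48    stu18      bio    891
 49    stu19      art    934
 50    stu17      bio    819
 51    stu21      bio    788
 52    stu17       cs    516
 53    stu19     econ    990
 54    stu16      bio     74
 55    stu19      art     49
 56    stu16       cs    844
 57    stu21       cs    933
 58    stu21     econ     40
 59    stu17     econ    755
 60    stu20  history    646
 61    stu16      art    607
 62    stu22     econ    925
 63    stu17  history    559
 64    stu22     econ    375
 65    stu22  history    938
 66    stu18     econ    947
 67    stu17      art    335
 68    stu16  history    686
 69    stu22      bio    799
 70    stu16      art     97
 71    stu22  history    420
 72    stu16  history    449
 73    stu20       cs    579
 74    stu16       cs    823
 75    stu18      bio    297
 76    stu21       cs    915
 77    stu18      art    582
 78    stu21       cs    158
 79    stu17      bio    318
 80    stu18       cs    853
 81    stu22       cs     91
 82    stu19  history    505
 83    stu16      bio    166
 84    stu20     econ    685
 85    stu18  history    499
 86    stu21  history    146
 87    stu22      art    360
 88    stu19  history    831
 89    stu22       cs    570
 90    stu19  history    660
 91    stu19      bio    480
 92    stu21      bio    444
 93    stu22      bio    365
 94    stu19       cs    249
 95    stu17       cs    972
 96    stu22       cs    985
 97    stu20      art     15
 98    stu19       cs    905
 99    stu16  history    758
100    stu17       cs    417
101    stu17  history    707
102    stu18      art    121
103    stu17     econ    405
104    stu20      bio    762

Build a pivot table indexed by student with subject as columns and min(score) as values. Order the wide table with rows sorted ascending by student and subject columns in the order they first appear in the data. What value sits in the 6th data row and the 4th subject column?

158

With rows sorted ascending by student, row 6 is student=stu21. subject columns in first-appearance order: econ, history, art, cs, bio; column 4 is cs.
Long rows with student=stu21, subject=cs: min(933, 915, 158) = 158.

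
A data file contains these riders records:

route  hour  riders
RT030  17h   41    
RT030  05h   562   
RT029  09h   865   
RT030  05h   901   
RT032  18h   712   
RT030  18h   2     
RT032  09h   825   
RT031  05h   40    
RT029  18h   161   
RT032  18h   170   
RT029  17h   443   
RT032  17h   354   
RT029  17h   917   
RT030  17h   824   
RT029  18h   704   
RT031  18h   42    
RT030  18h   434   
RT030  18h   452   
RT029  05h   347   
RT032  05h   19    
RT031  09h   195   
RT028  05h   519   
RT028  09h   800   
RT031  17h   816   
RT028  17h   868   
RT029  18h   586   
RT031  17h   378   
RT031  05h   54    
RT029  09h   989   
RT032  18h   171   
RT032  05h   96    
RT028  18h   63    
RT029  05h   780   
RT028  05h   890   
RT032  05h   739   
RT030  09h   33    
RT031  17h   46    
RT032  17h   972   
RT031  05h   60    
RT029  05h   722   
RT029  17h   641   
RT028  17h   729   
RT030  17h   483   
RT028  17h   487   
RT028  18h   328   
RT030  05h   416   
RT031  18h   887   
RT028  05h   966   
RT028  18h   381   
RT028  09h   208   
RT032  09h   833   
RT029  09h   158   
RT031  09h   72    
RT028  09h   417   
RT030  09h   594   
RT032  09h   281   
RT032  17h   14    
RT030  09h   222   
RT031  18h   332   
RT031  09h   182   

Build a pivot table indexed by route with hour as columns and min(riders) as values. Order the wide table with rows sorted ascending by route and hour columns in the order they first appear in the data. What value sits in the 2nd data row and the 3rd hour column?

158

With rows sorted ascending by route, row 2 is route=RT029. hour columns in first-appearance order: 17h, 05h, 09h, 18h; column 3 is 09h.
Long rows with route=RT029, hour=09h: min(865, 989, 158) = 158.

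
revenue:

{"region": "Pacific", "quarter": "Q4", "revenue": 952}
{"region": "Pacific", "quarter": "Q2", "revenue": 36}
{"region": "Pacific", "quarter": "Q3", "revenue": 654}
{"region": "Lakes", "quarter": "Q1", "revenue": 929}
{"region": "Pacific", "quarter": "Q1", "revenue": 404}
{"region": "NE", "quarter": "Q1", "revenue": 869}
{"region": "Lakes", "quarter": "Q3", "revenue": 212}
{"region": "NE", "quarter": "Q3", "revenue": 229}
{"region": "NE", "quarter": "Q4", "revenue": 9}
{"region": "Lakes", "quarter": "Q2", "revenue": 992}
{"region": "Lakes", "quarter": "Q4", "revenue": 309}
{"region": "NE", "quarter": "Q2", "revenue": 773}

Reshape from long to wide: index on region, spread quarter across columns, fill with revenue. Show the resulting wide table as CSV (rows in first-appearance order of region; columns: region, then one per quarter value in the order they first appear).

Columns: region plus the 4 distinct quarter values (Q4, Q2, Q3, Q1).
For example, row Pacific column Q4 takes revenue=952 from the long row (Pacific, Q4).

region,Q4,Q2,Q3,Q1
Pacific,952,36,654,404
Lakes,309,992,212,929
NE,9,773,229,869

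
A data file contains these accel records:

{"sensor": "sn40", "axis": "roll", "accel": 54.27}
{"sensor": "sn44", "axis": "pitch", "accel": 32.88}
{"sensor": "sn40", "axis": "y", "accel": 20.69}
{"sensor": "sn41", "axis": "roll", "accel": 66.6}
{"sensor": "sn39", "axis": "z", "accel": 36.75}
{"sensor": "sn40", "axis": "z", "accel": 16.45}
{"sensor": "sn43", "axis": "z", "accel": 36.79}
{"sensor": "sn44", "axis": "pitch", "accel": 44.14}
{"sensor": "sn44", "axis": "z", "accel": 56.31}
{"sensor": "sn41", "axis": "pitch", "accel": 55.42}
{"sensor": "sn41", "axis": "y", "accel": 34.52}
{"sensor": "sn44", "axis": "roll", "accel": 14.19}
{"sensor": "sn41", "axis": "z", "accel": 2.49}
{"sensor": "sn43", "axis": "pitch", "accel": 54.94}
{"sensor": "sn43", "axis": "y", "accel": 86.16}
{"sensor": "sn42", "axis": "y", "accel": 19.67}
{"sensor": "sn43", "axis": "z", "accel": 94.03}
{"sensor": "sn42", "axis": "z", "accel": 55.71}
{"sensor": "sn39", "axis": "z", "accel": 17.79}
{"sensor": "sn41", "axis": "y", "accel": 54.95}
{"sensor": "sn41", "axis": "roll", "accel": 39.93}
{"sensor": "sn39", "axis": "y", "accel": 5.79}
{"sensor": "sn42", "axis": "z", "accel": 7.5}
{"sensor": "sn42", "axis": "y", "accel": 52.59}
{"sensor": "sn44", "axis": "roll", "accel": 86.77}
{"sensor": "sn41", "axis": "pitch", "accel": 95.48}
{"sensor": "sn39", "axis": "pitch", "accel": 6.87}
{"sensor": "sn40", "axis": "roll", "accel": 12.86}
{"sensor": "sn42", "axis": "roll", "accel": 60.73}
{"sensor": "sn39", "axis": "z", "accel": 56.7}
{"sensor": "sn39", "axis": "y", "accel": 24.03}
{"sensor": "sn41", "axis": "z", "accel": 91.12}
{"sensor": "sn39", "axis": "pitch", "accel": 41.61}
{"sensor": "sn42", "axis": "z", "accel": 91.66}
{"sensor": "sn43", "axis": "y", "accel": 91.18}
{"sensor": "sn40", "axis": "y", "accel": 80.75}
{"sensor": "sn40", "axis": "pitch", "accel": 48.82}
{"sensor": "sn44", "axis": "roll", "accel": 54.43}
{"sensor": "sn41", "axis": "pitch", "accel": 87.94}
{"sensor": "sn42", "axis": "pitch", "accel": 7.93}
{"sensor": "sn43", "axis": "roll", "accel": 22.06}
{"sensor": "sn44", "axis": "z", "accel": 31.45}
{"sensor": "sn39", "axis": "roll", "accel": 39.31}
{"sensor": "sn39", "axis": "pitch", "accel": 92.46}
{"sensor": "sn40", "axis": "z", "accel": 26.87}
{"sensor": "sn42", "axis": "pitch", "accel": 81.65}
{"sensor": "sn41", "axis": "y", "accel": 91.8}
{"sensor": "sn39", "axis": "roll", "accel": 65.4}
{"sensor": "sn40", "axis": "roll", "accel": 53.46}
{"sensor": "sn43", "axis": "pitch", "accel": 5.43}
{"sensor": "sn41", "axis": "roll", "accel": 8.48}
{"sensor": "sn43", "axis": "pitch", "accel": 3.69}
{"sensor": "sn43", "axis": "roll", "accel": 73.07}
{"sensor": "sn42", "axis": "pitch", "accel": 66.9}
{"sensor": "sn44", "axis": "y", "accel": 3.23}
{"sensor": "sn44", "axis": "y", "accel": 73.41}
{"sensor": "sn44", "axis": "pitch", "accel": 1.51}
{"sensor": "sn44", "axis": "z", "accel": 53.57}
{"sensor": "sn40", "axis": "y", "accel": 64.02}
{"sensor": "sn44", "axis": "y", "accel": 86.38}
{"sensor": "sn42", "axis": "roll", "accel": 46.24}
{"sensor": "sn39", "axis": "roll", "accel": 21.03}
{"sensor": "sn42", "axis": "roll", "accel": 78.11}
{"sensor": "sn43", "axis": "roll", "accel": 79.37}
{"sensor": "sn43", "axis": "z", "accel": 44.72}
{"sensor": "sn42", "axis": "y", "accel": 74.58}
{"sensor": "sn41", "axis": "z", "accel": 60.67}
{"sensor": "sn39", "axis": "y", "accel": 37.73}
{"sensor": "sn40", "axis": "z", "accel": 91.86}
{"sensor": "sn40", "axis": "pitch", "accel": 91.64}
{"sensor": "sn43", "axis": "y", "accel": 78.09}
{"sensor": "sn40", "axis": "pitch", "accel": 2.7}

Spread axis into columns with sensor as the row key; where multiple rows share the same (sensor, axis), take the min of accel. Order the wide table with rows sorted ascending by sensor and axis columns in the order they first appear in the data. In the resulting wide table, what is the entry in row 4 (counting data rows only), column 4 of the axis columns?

7.5

With rows sorted ascending by sensor, row 4 is sensor=sn42. axis columns in first-appearance order: roll, pitch, y, z; column 4 is z.
Long rows with sensor=sn42, axis=z: min(55.71, 7.5, 91.66) = 7.5.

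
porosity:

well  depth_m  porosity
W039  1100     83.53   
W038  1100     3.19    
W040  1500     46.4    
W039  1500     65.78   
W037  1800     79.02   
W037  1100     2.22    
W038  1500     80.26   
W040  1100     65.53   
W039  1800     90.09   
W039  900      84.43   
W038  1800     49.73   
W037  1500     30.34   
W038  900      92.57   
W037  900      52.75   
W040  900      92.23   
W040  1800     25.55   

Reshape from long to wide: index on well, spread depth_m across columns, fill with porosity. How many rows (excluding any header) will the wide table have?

4

4 distinct well values → 4 rows.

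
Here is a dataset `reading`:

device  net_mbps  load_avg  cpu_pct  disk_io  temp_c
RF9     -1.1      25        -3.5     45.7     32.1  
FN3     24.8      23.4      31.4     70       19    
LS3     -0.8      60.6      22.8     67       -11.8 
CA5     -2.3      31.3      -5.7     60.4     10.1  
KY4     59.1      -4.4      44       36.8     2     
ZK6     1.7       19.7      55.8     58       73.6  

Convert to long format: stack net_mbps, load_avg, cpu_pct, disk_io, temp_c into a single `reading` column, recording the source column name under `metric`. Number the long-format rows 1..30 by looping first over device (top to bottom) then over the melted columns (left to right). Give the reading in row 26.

30 rows total (6 × 5). Row 26: index ⌊(26-1)/5⌋ = 5 into device → ZK6; (26-1) mod 5 = 0 into the melted columns → net_mbps.
So row 26 is (ZK6, net_mbps, 1.7); reading = 1.7.

1.7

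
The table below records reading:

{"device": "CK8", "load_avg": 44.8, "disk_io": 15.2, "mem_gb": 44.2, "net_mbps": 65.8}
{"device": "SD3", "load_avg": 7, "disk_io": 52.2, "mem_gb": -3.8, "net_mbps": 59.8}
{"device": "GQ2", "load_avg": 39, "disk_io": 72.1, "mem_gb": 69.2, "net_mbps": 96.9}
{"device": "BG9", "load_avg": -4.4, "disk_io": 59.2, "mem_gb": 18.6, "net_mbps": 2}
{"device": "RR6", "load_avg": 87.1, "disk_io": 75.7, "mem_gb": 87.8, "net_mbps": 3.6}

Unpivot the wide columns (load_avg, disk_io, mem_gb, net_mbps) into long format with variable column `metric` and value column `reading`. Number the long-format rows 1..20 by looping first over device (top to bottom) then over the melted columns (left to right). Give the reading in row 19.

87.8

20 rows total (5 × 4). Row 19: index ⌊(19-1)/4⌋ = 4 into device → RR6; (19-1) mod 4 = 2 into the melted columns → mem_gb.
So row 19 is (RR6, mem_gb, 87.8); reading = 87.8.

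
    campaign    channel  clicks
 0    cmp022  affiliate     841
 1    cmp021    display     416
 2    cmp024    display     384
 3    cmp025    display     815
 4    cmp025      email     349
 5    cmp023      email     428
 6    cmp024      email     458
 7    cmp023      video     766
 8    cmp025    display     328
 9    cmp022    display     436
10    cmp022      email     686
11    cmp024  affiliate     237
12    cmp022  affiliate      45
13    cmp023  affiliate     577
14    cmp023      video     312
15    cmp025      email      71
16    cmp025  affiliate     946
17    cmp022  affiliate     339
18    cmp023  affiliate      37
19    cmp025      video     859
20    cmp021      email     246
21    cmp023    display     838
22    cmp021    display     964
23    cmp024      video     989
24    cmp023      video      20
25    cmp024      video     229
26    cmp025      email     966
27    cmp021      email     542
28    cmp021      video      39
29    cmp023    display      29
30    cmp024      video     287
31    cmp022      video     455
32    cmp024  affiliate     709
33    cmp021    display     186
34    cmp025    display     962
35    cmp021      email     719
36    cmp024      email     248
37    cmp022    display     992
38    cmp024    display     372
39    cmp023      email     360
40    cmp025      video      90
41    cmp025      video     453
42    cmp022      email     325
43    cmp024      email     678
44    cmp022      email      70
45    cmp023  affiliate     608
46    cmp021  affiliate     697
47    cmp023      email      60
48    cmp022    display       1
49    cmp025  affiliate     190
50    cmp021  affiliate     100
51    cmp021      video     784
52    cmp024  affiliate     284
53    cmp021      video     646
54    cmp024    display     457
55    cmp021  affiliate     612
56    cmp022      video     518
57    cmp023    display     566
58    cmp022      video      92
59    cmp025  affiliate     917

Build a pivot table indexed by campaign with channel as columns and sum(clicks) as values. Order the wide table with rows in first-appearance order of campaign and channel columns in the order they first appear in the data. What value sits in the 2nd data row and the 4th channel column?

1469

With rows in first-appearance order of campaign, row 2 is campaign=cmp021. channel columns in first-appearance order: affiliate, display, email, video; column 4 is video.
Long rows with campaign=cmp021, channel=video: 39 + 784 + 646 = 1469.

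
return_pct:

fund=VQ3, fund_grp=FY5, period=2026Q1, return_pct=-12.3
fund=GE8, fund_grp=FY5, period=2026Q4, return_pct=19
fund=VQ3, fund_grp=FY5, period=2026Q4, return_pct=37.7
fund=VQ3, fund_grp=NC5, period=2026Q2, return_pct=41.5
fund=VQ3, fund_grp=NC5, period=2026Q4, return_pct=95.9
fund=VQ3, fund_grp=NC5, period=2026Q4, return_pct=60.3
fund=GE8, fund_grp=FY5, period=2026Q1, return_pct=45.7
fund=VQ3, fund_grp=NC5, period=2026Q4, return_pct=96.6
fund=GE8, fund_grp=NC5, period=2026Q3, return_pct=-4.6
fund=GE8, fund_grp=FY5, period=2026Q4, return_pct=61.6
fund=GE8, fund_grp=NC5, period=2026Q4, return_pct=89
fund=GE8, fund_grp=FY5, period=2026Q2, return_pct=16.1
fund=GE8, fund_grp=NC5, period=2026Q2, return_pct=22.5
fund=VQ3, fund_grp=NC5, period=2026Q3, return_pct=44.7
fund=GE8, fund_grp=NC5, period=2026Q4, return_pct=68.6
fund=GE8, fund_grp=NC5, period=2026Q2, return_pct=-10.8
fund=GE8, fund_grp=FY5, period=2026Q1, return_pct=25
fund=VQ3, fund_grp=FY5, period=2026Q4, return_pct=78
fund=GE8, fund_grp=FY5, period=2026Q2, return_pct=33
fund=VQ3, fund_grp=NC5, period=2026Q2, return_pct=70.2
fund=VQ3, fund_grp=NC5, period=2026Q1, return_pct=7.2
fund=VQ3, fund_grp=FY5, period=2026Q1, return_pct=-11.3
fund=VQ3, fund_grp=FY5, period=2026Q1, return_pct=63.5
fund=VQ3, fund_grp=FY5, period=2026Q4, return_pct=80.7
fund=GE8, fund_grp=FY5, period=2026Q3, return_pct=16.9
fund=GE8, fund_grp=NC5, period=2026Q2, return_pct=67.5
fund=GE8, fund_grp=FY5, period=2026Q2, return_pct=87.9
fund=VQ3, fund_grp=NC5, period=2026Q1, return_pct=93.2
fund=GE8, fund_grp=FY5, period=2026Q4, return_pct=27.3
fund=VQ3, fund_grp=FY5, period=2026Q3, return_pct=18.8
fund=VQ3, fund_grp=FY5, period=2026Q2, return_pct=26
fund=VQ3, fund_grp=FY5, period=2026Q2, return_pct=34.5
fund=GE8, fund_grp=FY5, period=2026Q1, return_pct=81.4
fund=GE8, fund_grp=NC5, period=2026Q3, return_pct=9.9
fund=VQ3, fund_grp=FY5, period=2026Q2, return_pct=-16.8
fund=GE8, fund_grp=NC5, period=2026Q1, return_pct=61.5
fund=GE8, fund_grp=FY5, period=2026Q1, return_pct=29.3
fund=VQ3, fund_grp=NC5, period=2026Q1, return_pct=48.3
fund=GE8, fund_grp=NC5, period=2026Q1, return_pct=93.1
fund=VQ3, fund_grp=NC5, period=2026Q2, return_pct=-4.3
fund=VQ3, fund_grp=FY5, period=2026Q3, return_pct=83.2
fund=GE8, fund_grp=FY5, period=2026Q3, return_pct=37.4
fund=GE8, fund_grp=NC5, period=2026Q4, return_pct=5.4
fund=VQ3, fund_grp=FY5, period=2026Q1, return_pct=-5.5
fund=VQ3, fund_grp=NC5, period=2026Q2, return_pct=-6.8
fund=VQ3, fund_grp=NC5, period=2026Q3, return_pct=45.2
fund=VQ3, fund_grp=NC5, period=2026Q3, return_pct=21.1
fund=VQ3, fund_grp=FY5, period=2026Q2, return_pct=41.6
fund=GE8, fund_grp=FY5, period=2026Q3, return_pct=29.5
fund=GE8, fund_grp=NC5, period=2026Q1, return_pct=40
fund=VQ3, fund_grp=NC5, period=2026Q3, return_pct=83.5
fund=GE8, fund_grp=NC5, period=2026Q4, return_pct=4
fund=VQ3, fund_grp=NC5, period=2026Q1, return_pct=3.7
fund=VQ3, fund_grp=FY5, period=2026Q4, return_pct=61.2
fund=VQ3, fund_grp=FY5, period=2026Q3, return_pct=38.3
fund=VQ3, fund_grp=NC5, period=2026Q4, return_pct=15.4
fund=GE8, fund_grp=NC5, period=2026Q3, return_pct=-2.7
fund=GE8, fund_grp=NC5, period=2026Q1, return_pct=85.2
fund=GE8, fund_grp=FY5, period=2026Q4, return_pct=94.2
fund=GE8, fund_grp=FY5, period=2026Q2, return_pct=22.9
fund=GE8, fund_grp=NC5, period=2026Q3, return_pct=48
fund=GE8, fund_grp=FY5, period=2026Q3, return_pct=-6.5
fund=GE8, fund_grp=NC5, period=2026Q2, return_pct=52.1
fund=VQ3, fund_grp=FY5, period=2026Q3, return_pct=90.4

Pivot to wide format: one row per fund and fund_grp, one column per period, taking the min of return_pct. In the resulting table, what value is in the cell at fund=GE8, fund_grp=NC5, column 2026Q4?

4

Rows with fund=GE8, fund_grp=NC5 and period=2026Q4: return_pct values are 89, 68.6, 5.4, 4.
min(89, 68.6, 5.4, 4) = 4.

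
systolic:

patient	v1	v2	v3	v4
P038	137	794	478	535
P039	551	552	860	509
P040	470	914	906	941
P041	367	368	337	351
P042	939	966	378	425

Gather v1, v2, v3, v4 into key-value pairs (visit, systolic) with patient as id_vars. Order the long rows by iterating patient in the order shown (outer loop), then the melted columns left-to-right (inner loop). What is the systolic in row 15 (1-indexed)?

20 rows total (5 × 4). Row 15: index ⌊(15-1)/4⌋ = 3 into patient → P041; (15-1) mod 4 = 2 into the melted columns → v3.
So row 15 is (P041, v3, 337); systolic = 337.

337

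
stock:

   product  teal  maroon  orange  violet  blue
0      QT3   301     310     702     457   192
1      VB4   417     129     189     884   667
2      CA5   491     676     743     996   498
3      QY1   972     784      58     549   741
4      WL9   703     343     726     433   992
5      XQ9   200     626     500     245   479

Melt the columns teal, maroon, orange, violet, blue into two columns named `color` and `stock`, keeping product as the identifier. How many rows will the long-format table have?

30

6 product values × 5 melted columns = 30 rows.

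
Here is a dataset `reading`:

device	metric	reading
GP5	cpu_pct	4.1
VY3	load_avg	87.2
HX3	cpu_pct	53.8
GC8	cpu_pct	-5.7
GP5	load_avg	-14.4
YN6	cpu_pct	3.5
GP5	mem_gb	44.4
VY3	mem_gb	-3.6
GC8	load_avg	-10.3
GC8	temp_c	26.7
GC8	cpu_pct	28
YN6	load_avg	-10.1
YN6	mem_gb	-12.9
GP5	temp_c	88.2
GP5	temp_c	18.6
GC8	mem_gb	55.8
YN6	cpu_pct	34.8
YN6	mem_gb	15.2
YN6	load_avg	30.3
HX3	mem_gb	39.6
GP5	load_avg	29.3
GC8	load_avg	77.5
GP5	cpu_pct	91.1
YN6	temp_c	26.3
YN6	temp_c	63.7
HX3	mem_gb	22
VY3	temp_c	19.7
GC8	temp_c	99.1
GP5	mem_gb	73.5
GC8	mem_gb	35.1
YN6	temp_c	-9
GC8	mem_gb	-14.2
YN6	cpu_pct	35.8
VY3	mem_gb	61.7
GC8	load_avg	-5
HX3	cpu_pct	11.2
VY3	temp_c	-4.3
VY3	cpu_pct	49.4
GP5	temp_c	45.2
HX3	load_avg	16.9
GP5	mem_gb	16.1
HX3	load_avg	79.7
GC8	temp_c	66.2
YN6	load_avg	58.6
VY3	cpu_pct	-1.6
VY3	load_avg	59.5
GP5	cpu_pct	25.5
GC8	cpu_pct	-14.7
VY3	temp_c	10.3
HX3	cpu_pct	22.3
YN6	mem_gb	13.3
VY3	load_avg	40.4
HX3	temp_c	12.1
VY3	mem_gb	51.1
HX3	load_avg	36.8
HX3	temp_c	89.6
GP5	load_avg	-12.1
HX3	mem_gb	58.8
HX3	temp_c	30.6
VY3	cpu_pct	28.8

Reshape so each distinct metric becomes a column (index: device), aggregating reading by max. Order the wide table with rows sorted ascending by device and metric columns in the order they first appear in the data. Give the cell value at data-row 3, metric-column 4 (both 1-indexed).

89.6

With rows sorted ascending by device, row 3 is device=HX3. metric columns in first-appearance order: cpu_pct, load_avg, mem_gb, temp_c; column 4 is temp_c.
Long rows with device=HX3, metric=temp_c: max(12.1, 89.6, 30.6) = 89.6.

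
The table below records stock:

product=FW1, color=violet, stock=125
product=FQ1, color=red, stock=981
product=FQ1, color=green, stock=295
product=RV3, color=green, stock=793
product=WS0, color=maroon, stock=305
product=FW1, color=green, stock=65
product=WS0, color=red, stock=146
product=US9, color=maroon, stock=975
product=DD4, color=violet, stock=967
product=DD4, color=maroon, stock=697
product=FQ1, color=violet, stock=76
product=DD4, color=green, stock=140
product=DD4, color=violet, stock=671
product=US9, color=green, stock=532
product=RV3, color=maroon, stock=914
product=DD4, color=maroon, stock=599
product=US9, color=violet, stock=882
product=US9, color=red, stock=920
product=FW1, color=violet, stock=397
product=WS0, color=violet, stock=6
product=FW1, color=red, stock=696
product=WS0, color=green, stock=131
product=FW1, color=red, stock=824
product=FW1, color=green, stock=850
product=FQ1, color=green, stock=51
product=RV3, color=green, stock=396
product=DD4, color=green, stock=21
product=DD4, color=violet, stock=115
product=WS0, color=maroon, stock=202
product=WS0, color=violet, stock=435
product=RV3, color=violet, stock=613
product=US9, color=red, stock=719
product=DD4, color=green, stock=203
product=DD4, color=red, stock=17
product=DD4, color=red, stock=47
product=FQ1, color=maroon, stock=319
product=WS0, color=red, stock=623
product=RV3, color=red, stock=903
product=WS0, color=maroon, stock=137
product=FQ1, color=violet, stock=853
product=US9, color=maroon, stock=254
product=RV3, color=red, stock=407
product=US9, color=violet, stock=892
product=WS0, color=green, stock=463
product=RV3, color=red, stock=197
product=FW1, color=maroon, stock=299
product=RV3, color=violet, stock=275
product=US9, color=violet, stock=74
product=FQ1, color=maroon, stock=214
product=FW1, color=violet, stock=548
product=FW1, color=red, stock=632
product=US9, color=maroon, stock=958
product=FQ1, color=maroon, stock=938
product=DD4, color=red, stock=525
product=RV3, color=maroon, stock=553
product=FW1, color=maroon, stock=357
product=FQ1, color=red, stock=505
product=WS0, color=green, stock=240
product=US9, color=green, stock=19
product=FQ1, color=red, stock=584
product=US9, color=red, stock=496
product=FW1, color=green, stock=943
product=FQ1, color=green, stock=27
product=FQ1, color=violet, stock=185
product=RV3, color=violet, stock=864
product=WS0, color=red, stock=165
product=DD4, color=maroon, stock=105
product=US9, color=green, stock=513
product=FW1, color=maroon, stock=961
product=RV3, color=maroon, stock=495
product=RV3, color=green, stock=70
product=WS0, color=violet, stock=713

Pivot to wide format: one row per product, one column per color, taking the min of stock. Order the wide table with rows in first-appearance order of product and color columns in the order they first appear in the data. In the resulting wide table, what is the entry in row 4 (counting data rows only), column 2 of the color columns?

146

With rows in first-appearance order of product, row 4 is product=WS0. color columns in first-appearance order: violet, red, green, maroon; column 2 is red.
Long rows with product=WS0, color=red: min(146, 623, 165) = 146.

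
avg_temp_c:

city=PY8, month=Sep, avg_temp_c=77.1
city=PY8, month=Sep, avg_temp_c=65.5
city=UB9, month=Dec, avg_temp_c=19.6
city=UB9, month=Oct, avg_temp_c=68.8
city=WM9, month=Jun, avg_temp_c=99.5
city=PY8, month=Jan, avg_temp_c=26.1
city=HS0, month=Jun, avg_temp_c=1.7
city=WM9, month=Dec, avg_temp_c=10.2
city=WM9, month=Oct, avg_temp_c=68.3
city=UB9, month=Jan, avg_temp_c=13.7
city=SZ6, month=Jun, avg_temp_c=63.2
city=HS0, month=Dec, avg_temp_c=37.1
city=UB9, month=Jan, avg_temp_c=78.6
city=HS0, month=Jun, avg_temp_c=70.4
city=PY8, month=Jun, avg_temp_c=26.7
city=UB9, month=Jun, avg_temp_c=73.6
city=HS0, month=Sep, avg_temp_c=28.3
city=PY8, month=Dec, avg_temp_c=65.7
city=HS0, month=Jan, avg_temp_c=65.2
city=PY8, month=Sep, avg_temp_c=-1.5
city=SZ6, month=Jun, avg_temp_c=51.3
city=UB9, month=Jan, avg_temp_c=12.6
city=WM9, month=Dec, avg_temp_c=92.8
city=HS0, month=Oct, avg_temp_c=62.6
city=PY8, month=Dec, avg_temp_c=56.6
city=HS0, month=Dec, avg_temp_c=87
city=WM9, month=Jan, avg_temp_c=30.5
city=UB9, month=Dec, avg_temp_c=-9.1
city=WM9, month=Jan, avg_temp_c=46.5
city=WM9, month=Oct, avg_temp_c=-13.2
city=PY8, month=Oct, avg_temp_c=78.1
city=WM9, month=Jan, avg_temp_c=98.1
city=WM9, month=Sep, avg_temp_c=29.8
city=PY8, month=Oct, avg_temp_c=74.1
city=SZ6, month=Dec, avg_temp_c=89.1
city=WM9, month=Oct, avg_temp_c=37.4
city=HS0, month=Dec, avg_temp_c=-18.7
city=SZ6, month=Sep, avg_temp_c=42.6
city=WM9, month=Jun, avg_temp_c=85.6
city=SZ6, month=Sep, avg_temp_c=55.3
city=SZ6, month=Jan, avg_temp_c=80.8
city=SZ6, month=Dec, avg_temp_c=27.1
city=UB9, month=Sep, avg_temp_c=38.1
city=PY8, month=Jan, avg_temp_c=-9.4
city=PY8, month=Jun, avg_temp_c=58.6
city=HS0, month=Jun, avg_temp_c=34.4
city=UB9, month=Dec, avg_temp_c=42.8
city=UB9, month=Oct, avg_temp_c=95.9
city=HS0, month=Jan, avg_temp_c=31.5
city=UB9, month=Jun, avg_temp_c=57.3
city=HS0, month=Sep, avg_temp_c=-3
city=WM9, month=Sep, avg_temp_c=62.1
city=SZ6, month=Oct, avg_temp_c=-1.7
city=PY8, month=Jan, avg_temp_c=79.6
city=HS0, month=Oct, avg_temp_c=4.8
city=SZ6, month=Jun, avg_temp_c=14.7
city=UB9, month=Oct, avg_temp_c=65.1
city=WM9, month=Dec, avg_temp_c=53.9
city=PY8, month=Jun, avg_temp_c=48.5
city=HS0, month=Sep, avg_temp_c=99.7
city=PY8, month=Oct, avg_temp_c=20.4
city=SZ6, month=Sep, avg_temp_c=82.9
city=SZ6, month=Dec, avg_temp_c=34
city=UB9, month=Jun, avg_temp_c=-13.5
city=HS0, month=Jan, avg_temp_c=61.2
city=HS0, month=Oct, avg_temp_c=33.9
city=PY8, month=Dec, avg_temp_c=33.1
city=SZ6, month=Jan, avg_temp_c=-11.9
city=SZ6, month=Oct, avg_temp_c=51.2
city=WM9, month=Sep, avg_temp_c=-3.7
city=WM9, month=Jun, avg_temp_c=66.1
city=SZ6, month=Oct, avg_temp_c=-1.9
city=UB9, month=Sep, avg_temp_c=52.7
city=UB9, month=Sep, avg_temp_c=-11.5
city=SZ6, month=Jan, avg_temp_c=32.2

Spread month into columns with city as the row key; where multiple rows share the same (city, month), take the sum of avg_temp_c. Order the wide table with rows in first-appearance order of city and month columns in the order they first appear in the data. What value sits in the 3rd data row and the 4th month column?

With rows in first-appearance order of city, row 3 is city=WM9. month columns in first-appearance order: Sep, Dec, Oct, Jun, Jan; column 4 is Jun.
Long rows with city=WM9, month=Jun: 99.5 + 85.6 + 66.1 = 251.2.

251.2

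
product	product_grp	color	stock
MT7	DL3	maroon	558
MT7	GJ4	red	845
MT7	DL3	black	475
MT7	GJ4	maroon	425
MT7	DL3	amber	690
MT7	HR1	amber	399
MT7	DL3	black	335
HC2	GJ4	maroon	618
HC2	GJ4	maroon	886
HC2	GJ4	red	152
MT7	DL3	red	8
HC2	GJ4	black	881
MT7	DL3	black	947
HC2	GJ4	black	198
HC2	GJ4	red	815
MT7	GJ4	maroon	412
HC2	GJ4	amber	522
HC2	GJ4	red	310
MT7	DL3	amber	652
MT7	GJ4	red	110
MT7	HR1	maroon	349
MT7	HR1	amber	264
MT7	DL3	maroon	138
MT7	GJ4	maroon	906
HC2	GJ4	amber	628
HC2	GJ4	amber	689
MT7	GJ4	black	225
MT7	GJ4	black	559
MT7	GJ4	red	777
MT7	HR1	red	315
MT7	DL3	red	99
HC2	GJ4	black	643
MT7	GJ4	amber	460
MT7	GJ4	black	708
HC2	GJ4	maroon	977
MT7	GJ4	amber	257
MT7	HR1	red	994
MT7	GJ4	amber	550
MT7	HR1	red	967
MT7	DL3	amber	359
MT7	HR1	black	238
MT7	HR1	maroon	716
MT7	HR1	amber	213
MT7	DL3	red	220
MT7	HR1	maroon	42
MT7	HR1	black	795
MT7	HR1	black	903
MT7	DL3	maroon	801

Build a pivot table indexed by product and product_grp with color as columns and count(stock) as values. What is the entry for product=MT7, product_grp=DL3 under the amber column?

Rows with product=MT7, product_grp=DL3 and color=amber: stock values are 690, 652, 359.
3 rows match — count = 3.

3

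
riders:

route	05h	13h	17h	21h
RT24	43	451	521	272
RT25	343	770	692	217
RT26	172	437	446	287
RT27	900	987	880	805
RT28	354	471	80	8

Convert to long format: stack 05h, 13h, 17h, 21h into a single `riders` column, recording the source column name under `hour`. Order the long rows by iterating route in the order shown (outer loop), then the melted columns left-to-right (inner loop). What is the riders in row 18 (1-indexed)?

20 rows total (5 × 4). Row 18: index ⌊(18-1)/4⌋ = 4 into route → RT28; (18-1) mod 4 = 1 into the melted columns → 13h.
So row 18 is (RT28, 13h, 471); riders = 471.

471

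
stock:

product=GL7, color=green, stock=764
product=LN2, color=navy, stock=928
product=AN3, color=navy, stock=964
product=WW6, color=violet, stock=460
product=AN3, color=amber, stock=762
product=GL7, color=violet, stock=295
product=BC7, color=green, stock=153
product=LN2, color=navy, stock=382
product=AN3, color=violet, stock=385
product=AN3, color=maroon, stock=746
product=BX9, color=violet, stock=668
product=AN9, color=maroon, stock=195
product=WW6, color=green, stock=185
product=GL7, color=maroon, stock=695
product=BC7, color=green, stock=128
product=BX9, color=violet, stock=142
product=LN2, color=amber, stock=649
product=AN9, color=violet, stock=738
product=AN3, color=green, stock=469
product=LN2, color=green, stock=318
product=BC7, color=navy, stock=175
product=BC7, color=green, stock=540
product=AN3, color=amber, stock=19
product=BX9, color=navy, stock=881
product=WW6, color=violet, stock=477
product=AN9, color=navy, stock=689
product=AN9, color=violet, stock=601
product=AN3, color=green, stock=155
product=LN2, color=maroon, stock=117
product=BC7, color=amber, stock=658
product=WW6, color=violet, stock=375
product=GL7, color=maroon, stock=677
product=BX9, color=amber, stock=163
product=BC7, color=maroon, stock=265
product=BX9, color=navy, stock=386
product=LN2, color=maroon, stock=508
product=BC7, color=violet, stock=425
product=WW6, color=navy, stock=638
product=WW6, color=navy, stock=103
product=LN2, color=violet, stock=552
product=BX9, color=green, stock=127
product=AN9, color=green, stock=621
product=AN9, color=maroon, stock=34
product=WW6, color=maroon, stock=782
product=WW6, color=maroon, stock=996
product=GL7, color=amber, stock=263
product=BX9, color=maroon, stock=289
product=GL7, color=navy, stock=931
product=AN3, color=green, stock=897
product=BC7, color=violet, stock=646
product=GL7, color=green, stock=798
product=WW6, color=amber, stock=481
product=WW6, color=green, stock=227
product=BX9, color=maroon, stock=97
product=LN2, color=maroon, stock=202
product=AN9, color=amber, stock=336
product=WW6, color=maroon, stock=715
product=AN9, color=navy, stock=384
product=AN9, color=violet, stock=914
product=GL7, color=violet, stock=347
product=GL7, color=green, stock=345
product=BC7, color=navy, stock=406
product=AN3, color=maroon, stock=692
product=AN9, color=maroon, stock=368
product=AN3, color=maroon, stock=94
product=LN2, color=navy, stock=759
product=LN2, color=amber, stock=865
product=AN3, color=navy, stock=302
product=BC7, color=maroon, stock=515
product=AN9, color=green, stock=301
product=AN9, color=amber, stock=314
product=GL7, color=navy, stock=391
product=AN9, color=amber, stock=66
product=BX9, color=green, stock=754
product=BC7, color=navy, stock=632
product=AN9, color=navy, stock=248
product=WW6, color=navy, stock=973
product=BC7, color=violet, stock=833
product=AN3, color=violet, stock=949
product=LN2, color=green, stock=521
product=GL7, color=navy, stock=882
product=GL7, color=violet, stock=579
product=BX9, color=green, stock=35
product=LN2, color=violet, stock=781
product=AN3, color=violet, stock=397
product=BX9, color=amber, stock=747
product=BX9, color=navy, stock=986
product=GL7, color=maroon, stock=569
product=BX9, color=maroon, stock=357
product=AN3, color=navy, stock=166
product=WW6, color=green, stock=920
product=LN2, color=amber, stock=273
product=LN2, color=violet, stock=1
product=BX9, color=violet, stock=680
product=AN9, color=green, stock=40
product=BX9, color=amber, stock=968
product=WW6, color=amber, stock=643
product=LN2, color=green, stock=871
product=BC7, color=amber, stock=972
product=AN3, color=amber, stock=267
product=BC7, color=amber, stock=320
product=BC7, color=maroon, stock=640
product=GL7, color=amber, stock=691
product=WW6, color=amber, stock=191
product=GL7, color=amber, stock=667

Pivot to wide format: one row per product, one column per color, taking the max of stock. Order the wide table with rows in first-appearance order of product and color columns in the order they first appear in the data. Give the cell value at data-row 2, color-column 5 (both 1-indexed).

508

With rows in first-appearance order of product, row 2 is product=LN2. color columns in first-appearance order: green, navy, violet, amber, maroon; column 5 is maroon.
Long rows with product=LN2, color=maroon: max(117, 508, 202) = 508.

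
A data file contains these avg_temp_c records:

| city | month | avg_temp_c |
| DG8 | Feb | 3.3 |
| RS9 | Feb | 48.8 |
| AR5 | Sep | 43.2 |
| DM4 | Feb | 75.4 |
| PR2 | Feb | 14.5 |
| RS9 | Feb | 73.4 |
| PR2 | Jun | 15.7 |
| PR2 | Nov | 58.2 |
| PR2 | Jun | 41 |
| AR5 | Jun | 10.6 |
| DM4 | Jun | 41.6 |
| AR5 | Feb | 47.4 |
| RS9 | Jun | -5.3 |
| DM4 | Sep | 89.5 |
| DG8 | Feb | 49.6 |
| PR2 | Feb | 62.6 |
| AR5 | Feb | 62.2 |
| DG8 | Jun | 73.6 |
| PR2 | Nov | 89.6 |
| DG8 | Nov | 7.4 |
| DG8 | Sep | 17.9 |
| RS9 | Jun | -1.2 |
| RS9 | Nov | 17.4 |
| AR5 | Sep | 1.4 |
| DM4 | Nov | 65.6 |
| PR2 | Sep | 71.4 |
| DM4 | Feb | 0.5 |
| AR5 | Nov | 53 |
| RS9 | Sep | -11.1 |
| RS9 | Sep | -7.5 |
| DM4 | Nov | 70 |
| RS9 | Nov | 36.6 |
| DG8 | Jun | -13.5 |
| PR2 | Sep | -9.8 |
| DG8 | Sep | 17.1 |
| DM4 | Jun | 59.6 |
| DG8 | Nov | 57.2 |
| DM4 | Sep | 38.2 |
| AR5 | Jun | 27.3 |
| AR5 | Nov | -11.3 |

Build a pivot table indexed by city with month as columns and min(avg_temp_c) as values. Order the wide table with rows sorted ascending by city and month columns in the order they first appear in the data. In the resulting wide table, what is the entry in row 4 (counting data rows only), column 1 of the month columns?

With rows sorted ascending by city, row 4 is city=PR2. month columns in first-appearance order: Feb, Sep, Jun, Nov; column 1 is Feb.
Long rows with city=PR2, month=Feb: min(14.5, 62.6) = 14.5.

14.5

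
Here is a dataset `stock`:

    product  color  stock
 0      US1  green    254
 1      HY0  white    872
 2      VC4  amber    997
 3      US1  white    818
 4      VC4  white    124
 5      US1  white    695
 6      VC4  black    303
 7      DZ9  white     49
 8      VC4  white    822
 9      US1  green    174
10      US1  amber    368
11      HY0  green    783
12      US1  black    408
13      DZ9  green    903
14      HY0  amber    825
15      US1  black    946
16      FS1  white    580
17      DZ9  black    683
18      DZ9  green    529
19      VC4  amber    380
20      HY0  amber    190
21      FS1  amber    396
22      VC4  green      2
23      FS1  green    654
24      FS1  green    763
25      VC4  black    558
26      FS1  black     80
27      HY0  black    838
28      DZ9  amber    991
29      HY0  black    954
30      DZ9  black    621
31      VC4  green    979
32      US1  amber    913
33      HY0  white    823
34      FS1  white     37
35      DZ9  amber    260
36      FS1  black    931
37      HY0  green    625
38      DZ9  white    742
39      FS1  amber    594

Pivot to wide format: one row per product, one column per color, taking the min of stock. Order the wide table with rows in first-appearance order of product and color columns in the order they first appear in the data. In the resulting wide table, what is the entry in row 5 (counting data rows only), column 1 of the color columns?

654

With rows in first-appearance order of product, row 5 is product=FS1. color columns in first-appearance order: green, white, amber, black; column 1 is green.
Long rows with product=FS1, color=green: min(654, 763) = 654.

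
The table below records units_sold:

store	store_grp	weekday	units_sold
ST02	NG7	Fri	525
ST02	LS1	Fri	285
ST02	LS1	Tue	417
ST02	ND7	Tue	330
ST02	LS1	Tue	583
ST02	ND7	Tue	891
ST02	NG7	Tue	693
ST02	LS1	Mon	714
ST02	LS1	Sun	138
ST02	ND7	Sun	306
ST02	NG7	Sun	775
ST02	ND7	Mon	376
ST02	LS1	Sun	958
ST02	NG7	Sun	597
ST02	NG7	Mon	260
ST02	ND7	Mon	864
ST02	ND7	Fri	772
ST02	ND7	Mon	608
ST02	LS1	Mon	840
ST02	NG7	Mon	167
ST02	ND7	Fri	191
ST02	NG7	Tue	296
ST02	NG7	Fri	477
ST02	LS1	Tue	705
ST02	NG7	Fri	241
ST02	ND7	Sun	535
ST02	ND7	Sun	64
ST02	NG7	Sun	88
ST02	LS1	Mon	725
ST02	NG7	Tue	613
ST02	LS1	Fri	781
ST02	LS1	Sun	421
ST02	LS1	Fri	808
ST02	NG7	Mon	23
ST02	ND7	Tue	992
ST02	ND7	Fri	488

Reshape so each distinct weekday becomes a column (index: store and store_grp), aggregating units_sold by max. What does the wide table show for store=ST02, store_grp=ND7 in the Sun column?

Rows with store=ST02, store_grp=ND7 and weekday=Sun: units_sold values are 306, 535, 64.
max(306, 535, 64) = 535.

535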